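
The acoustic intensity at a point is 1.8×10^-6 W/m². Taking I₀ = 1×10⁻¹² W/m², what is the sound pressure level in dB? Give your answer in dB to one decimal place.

62.6 dB

Dividing by I₀ shifts the exponent by 12: I/I₀ = 1.8×10^6.
L = 10·(0.2553 + 6) = 62.55 dB.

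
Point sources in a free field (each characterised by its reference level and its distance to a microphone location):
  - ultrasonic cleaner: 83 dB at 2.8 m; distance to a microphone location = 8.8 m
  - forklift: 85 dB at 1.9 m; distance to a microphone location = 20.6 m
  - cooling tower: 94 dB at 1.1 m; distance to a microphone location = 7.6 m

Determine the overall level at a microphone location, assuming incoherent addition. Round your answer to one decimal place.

First find each source's level at the receiver (point-source: −20·log₁₀(r/r_ref)), then combine on an intensity basis.
ultrasonic cleaner: 83 − 20·log₁₀(8.8/2.8) = 83 − 9.95 = 73.05 dB.
forklift: 85 − 20·log₁₀(20.6/1.9) = 85 − 20.70 = 64.30 dB.
cooling tower: 94 − 20·log₁₀(7.6/1.1) = 94 − 16.79 = 77.21 dB.
Σ 10^(L/10) = 7.551e+07 → L_total = 10·log₁₀(7.551e+07) = 78.78 dB.

78.8 dB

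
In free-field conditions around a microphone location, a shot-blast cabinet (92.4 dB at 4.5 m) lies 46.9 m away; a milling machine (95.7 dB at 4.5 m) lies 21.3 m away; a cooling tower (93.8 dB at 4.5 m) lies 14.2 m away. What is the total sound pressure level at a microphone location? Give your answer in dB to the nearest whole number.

Propagate each source to the receiver with L = L_ref − 20·log₁₀(r/r_ref), then add intensities.
shot-blast cabinet: 92.4 − 20·log₁₀(46.9/4.5) = 92.4 − 20.36 = 72.04 dB.
milling machine: 95.7 − 20·log₁₀(21.3/4.5) = 95.7 − 13.50 = 82.20 dB.
cooling tower: 93.8 − 20·log₁₀(14.2/4.5) = 93.8 − 9.98 = 83.82 dB.
Σ 10^(L/10) = 4.227e+08 → L_total = 10·log₁₀(4.227e+08) = 86.26 dB.

86 dB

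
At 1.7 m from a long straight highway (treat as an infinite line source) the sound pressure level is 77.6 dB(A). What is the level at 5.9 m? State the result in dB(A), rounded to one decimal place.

Cylindrical spreading from a line source gives a 10·log₁₀(r₂/r₁) drop.
L₂ = 77.6 − 10·log₁₀(5.9/1.7) = 77.6 − 5.404 = 72.20 dB(A).

72.2 dB(A)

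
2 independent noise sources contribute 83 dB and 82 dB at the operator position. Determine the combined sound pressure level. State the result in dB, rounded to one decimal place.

For uncorrelated sources the intensities add, so convert each level to linear form, sum, and take 10·log₁₀ of the total.
Σ 10^(L/10) = 10^(83/10) + 10^(82/10) = 3.580e+08.
L_total = 10·log₁₀(3.580e+08) = 85.54 dB.

85.5 dB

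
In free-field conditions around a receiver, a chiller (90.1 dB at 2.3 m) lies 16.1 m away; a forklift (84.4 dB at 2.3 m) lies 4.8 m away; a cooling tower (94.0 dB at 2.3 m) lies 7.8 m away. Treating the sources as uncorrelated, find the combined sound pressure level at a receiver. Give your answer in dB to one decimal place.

84.8 dB

Propagate each source to the receiver with L = L_ref − 20·log₁₀(r/r_ref), then add intensities.
chiller: 90.1 − 20·log₁₀(16.1/2.3) = 90.1 − 16.90 = 73.20 dB.
forklift: 84.4 − 20·log₁₀(4.8/2.3) = 84.4 − 6.39 = 78.01 dB.
cooling tower: 94.0 − 20·log₁₀(7.8/2.3) = 94.0 − 10.61 = 83.39 dB.
Σ 10^(L/10) = 3.025e+08 → L_total = 10·log₁₀(3.025e+08) = 84.81 dB.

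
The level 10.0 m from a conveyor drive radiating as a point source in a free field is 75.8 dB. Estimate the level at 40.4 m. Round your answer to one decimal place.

63.7 dB

For a point source, L₂ = L₁ − 20·log₁₀(r₂/r₁).
L₂ = 75.8 − 20·log₁₀(40.4/10.0) = 75.8 − 12.128 = 63.67 dB.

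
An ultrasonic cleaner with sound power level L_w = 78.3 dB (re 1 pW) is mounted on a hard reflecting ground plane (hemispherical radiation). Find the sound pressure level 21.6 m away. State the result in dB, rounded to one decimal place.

The power spreads over a hemisphere of area 2π·r², so L_p = L_w − 10·log₁₀(2π·r²).
2π·r² = 2931 m², 10·log₁₀ of that is 34.671 dB.
L_p = 78.3 − 34.671 = 43.63 dB.

43.6 dB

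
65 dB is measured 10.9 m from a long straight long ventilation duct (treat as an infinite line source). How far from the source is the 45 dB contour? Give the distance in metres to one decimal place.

1090.0 m

Line-source spreading drops the level by 10·log₁₀(r₂/r₁); inverting, r₂/r₁ = 10^(ΔL/10).
r₂ = 10.9·10^((65−45)/10) = 10.9·10^(20.0/10) = 1090.00 m.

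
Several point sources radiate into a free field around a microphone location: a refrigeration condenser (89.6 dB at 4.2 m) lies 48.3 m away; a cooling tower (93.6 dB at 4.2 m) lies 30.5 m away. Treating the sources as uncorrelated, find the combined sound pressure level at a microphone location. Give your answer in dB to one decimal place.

Apply inverse-square spreading to bring every level to the receiver, then sum 10^(L/10).
refrigeration condenser: 89.6 − 20·log₁₀(48.3/4.2) = 89.6 − 21.21 = 68.39 dB.
cooling tower: 93.6 − 20·log₁₀(30.5/4.2) = 93.6 − 17.22 = 76.38 dB.
Σ 10^(L/10) = 5.034e+07 → L_total = 10·log₁₀(5.034e+07) = 77.02 dB.

77.0 dB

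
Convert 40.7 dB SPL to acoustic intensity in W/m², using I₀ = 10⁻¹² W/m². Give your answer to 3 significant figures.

1.17e-08 W/m²

L = 10·log₁₀(I/I₀) ⇒ I = I₀·10^(L/10) = 10⁻¹² × 10^4.07.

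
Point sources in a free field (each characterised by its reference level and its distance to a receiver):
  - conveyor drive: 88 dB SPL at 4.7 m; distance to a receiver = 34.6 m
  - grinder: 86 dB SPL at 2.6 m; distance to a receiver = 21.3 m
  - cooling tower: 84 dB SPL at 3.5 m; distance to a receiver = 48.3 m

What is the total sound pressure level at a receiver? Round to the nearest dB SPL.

73 dB SPL

First find each source's level at the receiver (point-source: −20·log₁₀(r/r_ref)), then combine on an intensity basis.
conveyor drive: 88 − 20·log₁₀(34.6/4.7) = 88 − 17.34 = 70.66 dB SPL.
grinder: 86 − 20·log₁₀(21.3/2.6) = 86 − 18.27 = 67.73 dB SPL.
cooling tower: 84 − 20·log₁₀(48.3/3.5) = 84 − 22.80 = 61.20 dB SPL.
Σ 10^(L/10) = 1.889e+07 → L_total = 10·log₁₀(1.889e+07) = 72.76 dB SPL.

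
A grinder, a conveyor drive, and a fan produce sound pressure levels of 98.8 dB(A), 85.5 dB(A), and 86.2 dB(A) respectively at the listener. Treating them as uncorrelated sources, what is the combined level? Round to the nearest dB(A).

Incoherent sources combine by intensity addition: L_total = 10·log₁₀(Σ 10^(L_i/10)).
Σ 10^(L/10) = 10^(98.8/10) + 10^(85.5/10) + 10^(86.2/10) = 8.357e+09.
L_total = 10·log₁₀(8.357e+09) = 99.22 dB(A).

99 dB(A)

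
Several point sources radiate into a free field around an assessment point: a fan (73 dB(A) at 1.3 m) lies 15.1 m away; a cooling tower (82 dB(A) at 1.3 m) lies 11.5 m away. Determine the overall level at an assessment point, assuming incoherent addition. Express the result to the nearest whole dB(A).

63 dB(A)

Apply inverse-square spreading to bring every level to the receiver, then sum 10^(L/10).
fan: 73 − 20·log₁₀(15.1/1.3) = 73 − 21.30 = 51.70 dB(A).
cooling tower: 82 − 20·log₁₀(11.5/1.3) = 82 − 18.94 = 63.06 dB(A).
Σ 10^(L/10) = 2.173e+06 → L_total = 10·log₁₀(2.173e+06) = 63.37 dB(A).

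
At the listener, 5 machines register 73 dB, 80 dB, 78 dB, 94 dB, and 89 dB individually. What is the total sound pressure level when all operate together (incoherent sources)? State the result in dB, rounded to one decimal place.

For uncorrelated sources the intensities add, so convert each level to linear form, sum, and take 10·log₁₀ of the total.
Σ 10^(L/10) = 10^(73/10) + 10^(80/10) + 10^(78/10) + 10^(94/10) + 10^(89/10) = 3.489e+09.
L_total = 10·log₁₀(3.489e+09) = 95.43 dB.

95.4 dB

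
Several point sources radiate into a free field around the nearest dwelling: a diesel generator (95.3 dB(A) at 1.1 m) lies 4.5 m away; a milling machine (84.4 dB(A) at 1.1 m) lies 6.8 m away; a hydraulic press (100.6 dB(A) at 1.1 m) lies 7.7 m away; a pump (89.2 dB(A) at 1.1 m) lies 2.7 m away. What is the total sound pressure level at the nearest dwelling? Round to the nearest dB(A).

88 dB(A)

Apply inverse-square spreading to bring every level to the receiver, then sum 10^(L/10).
diesel generator: 95.3 − 20·log₁₀(4.5/1.1) = 95.3 − 12.24 = 83.06 dB(A).
milling machine: 84.4 − 20·log₁₀(6.8/1.1) = 84.4 − 15.82 = 68.58 dB(A).
hydraulic press: 100.6 − 20·log₁₀(7.7/1.1) = 100.6 − 16.90 = 83.70 dB(A).
pump: 89.2 − 20·log₁₀(2.7/1.1) = 89.2 − 7.80 = 81.40 dB(A).
Σ 10^(L/10) = 5.821e+08 → L_total = 10·log₁₀(5.821e+08) = 87.65 dB(A).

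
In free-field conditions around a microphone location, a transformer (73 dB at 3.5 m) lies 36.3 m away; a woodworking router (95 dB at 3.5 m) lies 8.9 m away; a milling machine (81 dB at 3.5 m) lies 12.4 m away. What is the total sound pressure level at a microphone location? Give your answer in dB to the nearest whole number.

87 dB

First find each source's level at the receiver (point-source: −20·log₁₀(r/r_ref)), then combine on an intensity basis.
transformer: 73 − 20·log₁₀(36.3/3.5) = 73 − 20.32 = 52.68 dB.
woodworking router: 95 − 20·log₁₀(8.9/3.5) = 95 − 8.11 = 86.89 dB.
milling machine: 81 − 20·log₁₀(12.4/3.5) = 81 − 10.99 = 70.01 dB.
Σ 10^(L/10) = 4.993e+08 → L_total = 10·log₁₀(4.993e+08) = 86.98 dB.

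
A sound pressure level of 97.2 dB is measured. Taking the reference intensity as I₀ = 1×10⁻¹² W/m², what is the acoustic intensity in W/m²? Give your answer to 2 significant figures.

I/I₀ = 10^(97.2/10) = 5.248e+09, so I = 5.248e+09 × 10⁻¹² W/m².

0.0052 W/m²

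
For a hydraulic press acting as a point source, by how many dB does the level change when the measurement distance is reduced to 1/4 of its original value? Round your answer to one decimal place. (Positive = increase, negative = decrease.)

With spherical spreading the level changes by −20·log₁₀(r₂/r₁).
ΔL = −20·log₁₀(0.25) = +12.04 dB.

+12.0 dB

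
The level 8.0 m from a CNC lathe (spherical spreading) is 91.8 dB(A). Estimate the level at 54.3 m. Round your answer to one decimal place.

For a point source, L₂ = L₁ − 20·log₁₀(r₂/r₁).
L₂ = 91.8 − 20·log₁₀(54.3/8.0) = 91.8 − 16.634 = 75.17 dB(A).

75.2 dB(A)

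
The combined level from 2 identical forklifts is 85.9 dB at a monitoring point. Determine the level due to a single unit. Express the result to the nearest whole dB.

For N identical incoherent sources L_total = L₁ + 10·log₁₀ N, so L₁ = 85.9 − 10·log₁₀(2) = 85.9 − 3.010.

83 dB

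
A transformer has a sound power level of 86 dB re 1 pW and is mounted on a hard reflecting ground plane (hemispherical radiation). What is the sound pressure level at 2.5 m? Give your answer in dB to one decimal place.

70.1 dB

L_p = L_w − 10·log₁₀(2π·r²) with r = 2.5 m.
2π·r² = 39.27 m², 10·log₁₀ of that is 15.941 dB.
L_p = 86 − 15.941 = 70.06 dB.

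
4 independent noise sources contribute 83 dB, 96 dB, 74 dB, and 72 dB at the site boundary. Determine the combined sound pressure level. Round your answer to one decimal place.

Incoherent sources combine by intensity addition: L_total = 10·log₁₀(Σ 10^(L_i/10)).
Σ 10^(L/10) = 10^(83/10) + 10^(96/10) + 10^(74/10) + 10^(72/10) = 4.222e+09.
L_total = 10·log₁₀(4.222e+09) = 96.25 dB.

96.3 dB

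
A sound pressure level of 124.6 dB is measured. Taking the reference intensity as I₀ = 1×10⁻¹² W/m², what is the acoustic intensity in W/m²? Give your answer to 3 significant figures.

2.88 W/m²

L = 10·log₁₀(I/I₀) ⇒ I = I₀·10^(L/10) = 10⁻¹² × 10^12.46.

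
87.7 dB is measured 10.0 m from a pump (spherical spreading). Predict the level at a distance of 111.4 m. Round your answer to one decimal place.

Spherical spreading from a point source gives a 20·log₁₀(r₂/r₁) drop.
L₂ = 87.7 − 20·log₁₀(111.4/10.0) = 87.7 − 20.938 = 66.76 dB.

66.8 dB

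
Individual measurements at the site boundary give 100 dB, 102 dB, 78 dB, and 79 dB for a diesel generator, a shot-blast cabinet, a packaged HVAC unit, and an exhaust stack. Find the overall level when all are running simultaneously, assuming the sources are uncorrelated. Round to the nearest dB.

104 dB

For uncorrelated sources the intensities add, so convert each level to linear form, sum, and take 10·log₁₀ of the total.
Σ 10^(L/10) = 10^(100/10) + 10^(102/10) + 10^(78/10) + 10^(79/10) = 2.599e+10.
L_total = 10·log₁₀(2.599e+10) = 104.15 dB.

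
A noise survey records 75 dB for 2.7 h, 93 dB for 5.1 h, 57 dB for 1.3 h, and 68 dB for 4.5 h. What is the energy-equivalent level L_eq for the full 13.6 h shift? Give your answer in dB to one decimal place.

Weight each interval's intensity by its duration and average over T = 13.6 h:
Σ tᵢ·10^(Lᵢ/10) = 2.7·10^(75/10) + 5.1·10^(93/10) + 1.3·10^(57/10) + 4.5·10^(68/10) = 1.029e+10.
L_eq = 10·log₁₀(1.029e+10/13.6) = 88.79 dB.

88.8 dB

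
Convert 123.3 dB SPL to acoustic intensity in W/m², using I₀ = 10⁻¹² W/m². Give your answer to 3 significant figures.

2.14 W/m²

I/I₀ = 10^(123.3/10) = 2.138e+12, so I = 2.138e+12 × 10⁻¹² W/m².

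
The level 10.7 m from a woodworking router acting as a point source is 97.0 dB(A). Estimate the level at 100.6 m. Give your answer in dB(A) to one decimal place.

Point-source attenuation: ΔL = 20·log₁₀(r₂/r₁) = 20·log₁₀(100.6/10.7) = 19.464 dB.
L₂ = 97.0 − 20·log₁₀(100.6/10.7) = 97.0 − 19.464 = 77.54 dB(A).

77.5 dB(A)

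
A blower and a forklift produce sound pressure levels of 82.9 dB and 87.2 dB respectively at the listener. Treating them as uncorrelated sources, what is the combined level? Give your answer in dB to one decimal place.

88.6 dB

For uncorrelated sources the intensities add, so convert each level to linear form, sum, and take 10·log₁₀ of the total.
Σ 10^(L/10) = 10^(82.9/10) + 10^(87.2/10) = 7.198e+08.
L_total = 10·log₁₀(7.198e+08) = 88.57 dB.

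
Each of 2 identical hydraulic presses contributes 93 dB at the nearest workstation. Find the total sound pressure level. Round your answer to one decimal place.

L_total = L₁ + 10·log₁₀ N for N identical incoherent sources.
L_total = 93 + 10·log₁₀(2) = 93 + 3.010 = 96.01 dB.

96.0 dB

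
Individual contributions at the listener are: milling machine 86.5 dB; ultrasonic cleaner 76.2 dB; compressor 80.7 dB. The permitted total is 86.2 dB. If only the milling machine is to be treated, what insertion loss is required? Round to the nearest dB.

2 dB

Everything except the milling machine sums to 10^(76.2/10) + 10^(80.7/10) = 1.592e+08 in linear terms, 82.02 dB.
The limit corresponds to 10^(86.2/10) = 4.169e+08; subtracting the fixed part leaves 2.577e+08 for the milling machine, i.e. 84.11 dB.
So the milling machine must be reduced from 86.5 to 84.11 dB: IL = 2.39 dB.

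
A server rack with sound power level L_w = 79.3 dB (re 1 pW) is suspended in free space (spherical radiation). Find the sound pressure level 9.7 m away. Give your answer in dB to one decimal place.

48.6 dB

Free-field spherical radiation: L_p = L_w − 10·log₁₀(4π·r²), r = 9.7 m.
4π·r² = 1182 m², 10·log₁₀ of that is 30.728 dB.
L_p = 79.3 − 30.728 = 48.57 dB.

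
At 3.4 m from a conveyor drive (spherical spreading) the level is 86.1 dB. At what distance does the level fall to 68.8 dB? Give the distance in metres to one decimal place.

The 17.3 dB drop corresponds to a distance ratio of 10^(17.3/20) for a point source.
r₂ = 3.4·10^((86.1−68.8)/20) = 3.4·10^(17.3/20) = 24.92 m.

24.9 m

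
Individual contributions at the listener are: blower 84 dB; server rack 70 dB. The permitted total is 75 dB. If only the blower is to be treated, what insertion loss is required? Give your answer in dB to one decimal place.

The untreated sources together contribute 10^(70/10) = 1.000e+07, i.e. 70.00 dB.
To meet 75 dB overall, the treated blower may contribute at most 10^(75/10) − 1.000e+07 = 2.162e+07, i.e. 73.35 dB.
So the blower must be reduced from 84 to 73.35 dB: IL = 10.65 dB.

10.7 dB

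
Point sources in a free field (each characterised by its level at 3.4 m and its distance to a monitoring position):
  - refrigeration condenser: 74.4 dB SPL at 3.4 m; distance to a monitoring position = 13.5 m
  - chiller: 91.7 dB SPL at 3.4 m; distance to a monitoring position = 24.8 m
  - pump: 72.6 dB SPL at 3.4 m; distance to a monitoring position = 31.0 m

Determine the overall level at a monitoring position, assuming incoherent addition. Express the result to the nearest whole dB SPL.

75 dB SPL

First find each source's level at the receiver (point-source: −20·log₁₀(r/r_ref)), then combine on an intensity basis.
refrigeration condenser: 74.4 − 20·log₁₀(13.5/3.4) = 74.4 − 11.98 = 62.42 dB SPL.
chiller: 91.7 − 20·log₁₀(24.8/3.4) = 91.7 − 17.26 = 74.44 dB SPL.
pump: 72.6 − 20·log₁₀(31.0/3.4) = 72.6 − 19.20 = 53.40 dB SPL.
Σ 10^(L/10) = 2.977e+07 → L_total = 10·log₁₀(2.977e+07) = 74.74 dB SPL.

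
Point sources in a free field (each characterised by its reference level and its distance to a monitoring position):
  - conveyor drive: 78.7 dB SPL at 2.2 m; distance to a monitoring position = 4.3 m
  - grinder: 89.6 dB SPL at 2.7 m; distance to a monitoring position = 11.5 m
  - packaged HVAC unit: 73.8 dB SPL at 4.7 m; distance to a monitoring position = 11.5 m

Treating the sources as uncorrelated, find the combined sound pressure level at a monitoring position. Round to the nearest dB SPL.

79 dB SPL

First find each source's level at the receiver (point-source: −20·log₁₀(r/r_ref)), then combine on an intensity basis.
conveyor drive: 78.7 − 20·log₁₀(4.3/2.2) = 78.7 − 5.82 = 72.88 dB SPL.
grinder: 89.6 − 20·log₁₀(11.5/2.7) = 89.6 − 12.59 = 77.01 dB SPL.
packaged HVAC unit: 73.8 − 20·log₁₀(11.5/4.7) = 73.8 − 7.77 = 66.03 dB SPL.
Σ 10^(L/10) = 7.368e+07 → L_total = 10·log₁₀(7.368e+07) = 78.67 dB SPL.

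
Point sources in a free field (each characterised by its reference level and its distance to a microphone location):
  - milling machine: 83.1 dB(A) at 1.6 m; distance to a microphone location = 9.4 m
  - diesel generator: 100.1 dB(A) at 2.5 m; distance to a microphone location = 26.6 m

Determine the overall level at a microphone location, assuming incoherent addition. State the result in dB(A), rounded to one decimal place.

79.8 dB(A)

Propagate each source to the receiver with L = L_ref − 20·log₁₀(r/r_ref), then add intensities.
milling machine: 83.1 − 20·log₁₀(9.4/1.6) = 83.1 − 15.38 = 67.72 dB(A).
diesel generator: 100.1 − 20·log₁₀(26.6/2.5) = 100.1 − 20.54 = 79.56 dB(A).
Σ 10^(L/10) = 9.630e+07 → L_total = 10·log₁₀(9.630e+07) = 79.84 dB(A).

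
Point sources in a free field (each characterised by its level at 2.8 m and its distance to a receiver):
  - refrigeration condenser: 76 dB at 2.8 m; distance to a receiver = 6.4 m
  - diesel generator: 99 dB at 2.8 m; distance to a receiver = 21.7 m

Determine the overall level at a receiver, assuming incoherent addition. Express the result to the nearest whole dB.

Apply inverse-square spreading to bring every level to the receiver, then sum 10^(L/10).
refrigeration condenser: 76 − 20·log₁₀(6.4/2.8) = 76 − 7.18 = 68.82 dB.
diesel generator: 99 − 20·log₁₀(21.7/2.8) = 99 − 17.79 = 81.21 dB.
Σ 10^(L/10) = 1.399e+08 → L_total = 10·log₁₀(1.399e+08) = 81.46 dB.

81 dB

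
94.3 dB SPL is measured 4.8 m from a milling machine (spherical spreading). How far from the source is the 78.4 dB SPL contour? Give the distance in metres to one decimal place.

The 15.9 dB drop corresponds to a distance ratio of 10^(15.9/20) for a point source.
r₂ = 4.8·10^((94.3−78.4)/20) = 4.8·10^(15.9/20) = 29.94 m.

29.9 m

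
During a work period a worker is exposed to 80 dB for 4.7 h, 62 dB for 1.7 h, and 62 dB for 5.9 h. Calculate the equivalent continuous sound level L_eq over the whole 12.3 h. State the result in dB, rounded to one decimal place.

The energy average is taken in the linear domain: L_eq = 10·log₁₀[(Σ tᵢ·10^(Lᵢ/10))/T], T = 12.3 h.
Σ tᵢ·10^(Lᵢ/10) = 4.7·10^(80/10) + 1.7·10^(62/10) + 5.9·10^(62/10) = 4.820e+08.
L_eq = 10·log₁₀(4.820e+08/12.3) = 75.93 dB.

75.9 dB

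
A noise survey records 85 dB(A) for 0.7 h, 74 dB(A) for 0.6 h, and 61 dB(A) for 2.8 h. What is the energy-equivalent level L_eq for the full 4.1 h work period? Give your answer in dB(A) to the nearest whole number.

The energy average is taken in the linear domain: L_eq = 10·log₁₀[(Σ tᵢ·10^(Lᵢ/10))/T], T = 4.1 h.
Σ tᵢ·10^(Lᵢ/10) = 0.7·10^(85/10) + 0.6·10^(74/10) + 2.8·10^(61/10) = 2.400e+08.
L_eq = 10·log₁₀(2.400e+08/4.1) = 77.67 dB(A).

78 dB(A)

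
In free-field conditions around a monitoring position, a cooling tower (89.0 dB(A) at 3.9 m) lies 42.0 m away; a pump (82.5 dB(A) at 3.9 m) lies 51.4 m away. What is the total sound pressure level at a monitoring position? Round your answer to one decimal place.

69.0 dB(A)

Apply inverse-square spreading to bring every level to the receiver, then sum 10^(L/10).
cooling tower: 89.0 − 20·log₁₀(42.0/3.9) = 89.0 − 20.64 = 68.36 dB(A).
pump: 82.5 − 20·log₁₀(51.4/3.9) = 82.5 − 22.40 = 60.10 dB(A).
Σ 10^(L/10) = 7.873e+06 → L_total = 10·log₁₀(7.873e+06) = 68.96 dB(A).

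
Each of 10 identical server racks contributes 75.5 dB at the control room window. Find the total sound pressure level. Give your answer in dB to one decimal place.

With 10 equal, uncorrelated contributions the intensity is 10× that of one unit, giving a rise of 10·log₁₀ 10.
L_total = 75.5 + 10·log₁₀(10) = 75.5 + 10.000 = 85.50 dB.

85.5 dB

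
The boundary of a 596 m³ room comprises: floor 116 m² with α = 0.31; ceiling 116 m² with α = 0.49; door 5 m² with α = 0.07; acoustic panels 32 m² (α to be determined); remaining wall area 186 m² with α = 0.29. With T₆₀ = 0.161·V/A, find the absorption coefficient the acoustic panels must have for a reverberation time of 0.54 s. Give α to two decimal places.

From T₆₀ = 0.161·V/A, the target T₆₀ = 0.54 s needs A = 0.161·596/0.54 = 177.70 m².
Absorption from the other surfaces = 116·0.31 + 116·0.49 + 5·0.07 + 186·0.29 = 147.09 m², so the acoustic panels must supply 30.61 m² over 32 m².
α = 30.61/32 = 0.956.

0.96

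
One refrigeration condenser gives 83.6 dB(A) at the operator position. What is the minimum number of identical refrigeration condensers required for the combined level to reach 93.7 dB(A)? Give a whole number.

The shortfall is 93.7 − 83.6 = 10.1 dB, and N units add 10·log₁₀ N, so need 10·log₁₀ N ≥ 10.1.
N ≥ 10^(10.1/10) = 10.233, so N = 11.

11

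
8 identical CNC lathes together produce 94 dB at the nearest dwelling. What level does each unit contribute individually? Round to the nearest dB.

85 dB

8 equal contributions raise the level by 10·log₁₀ 8 = 9.031 dB, so each unit alone gives 94 − 9.031.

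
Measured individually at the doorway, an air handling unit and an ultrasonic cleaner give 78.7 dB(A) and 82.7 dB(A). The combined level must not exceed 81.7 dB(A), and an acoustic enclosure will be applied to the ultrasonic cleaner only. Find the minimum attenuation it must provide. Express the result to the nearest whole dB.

4 dB

The untreated sources together contribute 10^(78.7/10) = 7.413e+07, i.e. 78.70 dB(A).
To meet 81.7 dB(A) overall, the treated ultrasonic cleaner may contribute at most 10^(81.7/10) − 7.413e+07 = 7.378e+07, i.e. 78.68 dB(A).
So the ultrasonic cleaner must be reduced from 82.7 to 78.68 dB(A): IL = 4.02 dB.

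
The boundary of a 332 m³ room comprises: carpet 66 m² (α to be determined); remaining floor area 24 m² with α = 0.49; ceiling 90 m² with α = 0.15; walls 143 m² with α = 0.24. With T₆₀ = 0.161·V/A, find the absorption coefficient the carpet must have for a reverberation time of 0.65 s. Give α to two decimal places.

0.34

From T₆₀ = 0.161·V/A, the target T₆₀ = 0.65 s needs A = 0.161·332/0.65 = 82.23 m².
Absorption from the other surfaces = 24·0.49 + 90·0.15 + 143·0.24 = 59.58 m², so the carpet must supply 22.65 m² over 66 m².
α = 22.65/66 = 0.343.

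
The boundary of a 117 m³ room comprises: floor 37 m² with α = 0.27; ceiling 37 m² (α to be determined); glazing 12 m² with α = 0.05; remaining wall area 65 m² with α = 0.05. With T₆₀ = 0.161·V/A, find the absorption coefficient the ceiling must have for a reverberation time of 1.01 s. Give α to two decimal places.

From T₆₀ = 0.161·V/A, the target T₆₀ = 1.01 s needs A = 0.161·117/1.01 = 18.65 m².
Absorption from the other surfaces = 37·0.27 + 12·0.05 + 65·0.05 = 13.84 m², so the ceiling must supply 4.81 m² over 37 m².
α = 4.81/37 = 0.130.

0.13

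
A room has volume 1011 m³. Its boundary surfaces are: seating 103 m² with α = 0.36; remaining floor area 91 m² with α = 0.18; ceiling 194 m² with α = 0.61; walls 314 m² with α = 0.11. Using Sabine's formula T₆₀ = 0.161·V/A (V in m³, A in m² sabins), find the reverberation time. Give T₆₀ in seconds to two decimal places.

0.79 s

A = Σ Sᵢαᵢ = 103·0.36 + 91·0.18 + 194·0.61 + 314·0.11 = 206.34 m².
T₆₀ = 0.161 × 1011 / 206.34 = 0.789 s.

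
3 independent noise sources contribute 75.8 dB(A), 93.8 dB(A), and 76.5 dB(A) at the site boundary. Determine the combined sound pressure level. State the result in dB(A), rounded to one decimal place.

93.9 dB(A)

For uncorrelated sources the intensities add, so convert each level to linear form, sum, and take 10·log₁₀ of the total.
Σ 10^(L/10) = 10^(75.8/10) + 10^(93.8/10) + 10^(76.5/10) = 2.482e+09.
L_total = 10·log₁₀(2.482e+09) = 93.95 dB(A).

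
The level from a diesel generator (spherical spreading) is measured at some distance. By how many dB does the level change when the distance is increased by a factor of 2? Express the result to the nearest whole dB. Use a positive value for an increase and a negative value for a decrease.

Point-source spreading: ΔL = −20·log₁₀(r₂/r₁).
ΔL = −20·log₁₀(2) = -6.02 dB.

-6 dB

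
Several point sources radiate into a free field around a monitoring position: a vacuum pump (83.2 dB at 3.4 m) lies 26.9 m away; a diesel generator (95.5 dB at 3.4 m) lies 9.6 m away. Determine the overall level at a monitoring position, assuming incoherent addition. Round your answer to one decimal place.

Apply inverse-square spreading to bring every level to the receiver, then sum 10^(L/10).
vacuum pump: 83.2 − 20·log₁₀(26.9/3.4) = 83.2 − 17.97 = 65.23 dB.
diesel generator: 95.5 − 20·log₁₀(9.6/3.4) = 95.5 − 9.02 = 86.48 dB.
Σ 10^(L/10) = 4.484e+08 → L_total = 10·log₁₀(4.484e+08) = 86.52 dB.

86.5 dB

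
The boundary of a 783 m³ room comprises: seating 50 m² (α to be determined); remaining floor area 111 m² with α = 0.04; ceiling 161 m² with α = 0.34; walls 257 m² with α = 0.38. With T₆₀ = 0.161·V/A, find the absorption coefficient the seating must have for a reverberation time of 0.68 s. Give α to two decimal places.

0.57

Required total absorption A = 0.161·783/0.68 = 185.39 m².
Absorption from the other surfaces = 111·0.04 + 161·0.34 + 257·0.38 = 156.84 m², so the seating must supply 28.55 m² over 50 m².
α = 28.55/50 = 0.571.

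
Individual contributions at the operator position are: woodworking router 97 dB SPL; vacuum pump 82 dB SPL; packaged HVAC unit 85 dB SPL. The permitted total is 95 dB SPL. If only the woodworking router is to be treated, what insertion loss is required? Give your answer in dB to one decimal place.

2.7 dB

Fixed contribution from the other sources: Σ 10^(L/10) = 10^(82/10) + 10^(85/10) = 4.747e+08 (86.76 dB SPL).
To meet 95 dB SPL overall, the treated woodworking router may contribute at most 10^(95/10) − 4.747e+08 = 2.688e+09, i.e. 94.29 dB SPL.
So the woodworking router must be reduced from 97 to 94.29 dB SPL: IL = 2.71 dB.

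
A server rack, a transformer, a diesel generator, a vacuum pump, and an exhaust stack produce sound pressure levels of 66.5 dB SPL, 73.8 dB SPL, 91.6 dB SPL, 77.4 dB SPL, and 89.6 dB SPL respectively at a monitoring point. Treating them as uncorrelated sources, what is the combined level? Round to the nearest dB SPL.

94 dB SPL

Incoherent sources combine by intensity addition: L_total = 10·log₁₀(Σ 10^(L_i/10)).
Σ 10^(L/10) = 10^(66.5/10) + 10^(73.8/10) + 10^(91.6/10) + 10^(77.4/10) + 10^(89.6/10) = 2.441e+09.
L_total = 10·log₁₀(2.441e+09) = 93.88 dB SPL.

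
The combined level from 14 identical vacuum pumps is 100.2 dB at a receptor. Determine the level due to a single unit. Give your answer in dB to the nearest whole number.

89 dB

Dividing the total intensity by 14 lowers the level by 10·log₁₀ 14 = 11.461 dB: L₁ = 100.2 − 11.461.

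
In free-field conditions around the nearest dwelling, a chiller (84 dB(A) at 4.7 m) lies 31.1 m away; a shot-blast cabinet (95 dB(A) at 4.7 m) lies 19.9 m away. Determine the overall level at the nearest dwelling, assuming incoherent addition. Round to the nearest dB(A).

Propagate each source to the receiver with L = L_ref − 20·log₁₀(r/r_ref), then add intensities.
chiller: 84 − 20·log₁₀(31.1/4.7) = 84 − 16.41 = 67.59 dB(A).
shot-blast cabinet: 95 − 20·log₁₀(19.9/4.7) = 95 − 12.54 = 82.46 dB(A).
Σ 10^(L/10) = 1.821e+08 → L_total = 10·log₁₀(1.821e+08) = 82.60 dB(A).

83 dB(A)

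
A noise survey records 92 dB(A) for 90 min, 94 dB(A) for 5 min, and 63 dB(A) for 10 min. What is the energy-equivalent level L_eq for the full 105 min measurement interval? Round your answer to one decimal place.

L_eq = 10·log₁₀[(1/T)·Σ tᵢ·10^(Lᵢ/10)] with T = 105 min.
Σ tᵢ·10^(Lᵢ/10) = 90·10^(92/10) + 5·10^(94/10) + 10·10^(63/10) = 1.552e+11.
L_eq = 10·log₁₀(1.552e+11/105) = 91.70 dB(A).

91.7 dB(A)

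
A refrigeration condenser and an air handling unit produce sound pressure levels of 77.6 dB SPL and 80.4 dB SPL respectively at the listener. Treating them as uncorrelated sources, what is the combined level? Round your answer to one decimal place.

For uncorrelated sources the intensities add, so convert each level to linear form, sum, and take 10·log₁₀ of the total.
Σ 10^(L/10) = 10^(77.6/10) + 10^(80.4/10) = 1.672e+08.
L_total = 10·log₁₀(1.672e+08) = 82.23 dB SPL.

82.2 dB SPL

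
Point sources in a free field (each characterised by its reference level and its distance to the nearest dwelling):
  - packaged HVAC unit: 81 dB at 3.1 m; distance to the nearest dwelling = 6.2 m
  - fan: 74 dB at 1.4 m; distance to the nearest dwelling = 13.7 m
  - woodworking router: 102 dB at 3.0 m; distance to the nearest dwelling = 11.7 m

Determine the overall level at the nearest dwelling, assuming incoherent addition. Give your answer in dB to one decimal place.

90.3 dB

First find each source's level at the receiver (point-source: −20·log₁₀(r/r_ref)), then combine on an intensity basis.
packaged HVAC unit: 81 − 20·log₁₀(6.2/3.1) = 81 − 6.02 = 74.98 dB.
fan: 74 − 20·log₁₀(13.7/1.4) = 74 − 19.81 = 54.19 dB.
woodworking router: 102 − 20·log₁₀(11.7/3.0) = 102 − 11.82 = 90.18 dB.
Σ 10^(L/10) = 1.074e+09 → L_total = 10·log₁₀(1.074e+09) = 90.31 dB.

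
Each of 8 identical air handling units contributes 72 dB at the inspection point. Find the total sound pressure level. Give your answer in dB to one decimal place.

With 8 equal, uncorrelated contributions the intensity is 8× that of one unit, giving a rise of 10·log₁₀ 8.
L_total = 72 + 10·log₁₀(8) = 72 + 9.031 = 81.03 dB.

81.0 dB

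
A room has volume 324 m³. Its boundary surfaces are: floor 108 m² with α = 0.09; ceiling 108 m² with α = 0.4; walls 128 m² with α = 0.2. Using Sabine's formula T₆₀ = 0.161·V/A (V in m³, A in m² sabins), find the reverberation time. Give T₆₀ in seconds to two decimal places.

Total absorption A = 108·0.09 + 108·0.4 + 128·0.2 = 78.52 m² sabins.
T₆₀ = 0.161·V/A = 0.161·324/78.52 = 0.664 s.

0.66 s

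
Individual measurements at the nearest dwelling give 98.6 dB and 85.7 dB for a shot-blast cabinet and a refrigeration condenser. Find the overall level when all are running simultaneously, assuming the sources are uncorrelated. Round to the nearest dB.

Incoherent sources combine by intensity addition: L_total = 10·log₁₀(Σ 10^(L_i/10)).
Σ 10^(L/10) = 10^(98.6/10) + 10^(85.7/10) = 7.616e+09.
L_total = 10·log₁₀(7.616e+09) = 98.82 dB.

99 dB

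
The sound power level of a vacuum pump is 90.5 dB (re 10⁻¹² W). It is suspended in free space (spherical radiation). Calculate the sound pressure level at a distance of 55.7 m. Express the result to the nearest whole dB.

L_p = L_w − 10·log₁₀(4π·r²) with r = 55.7 m.
4π·r² = 3.899e+04 m², 10·log₁₀ of that is 45.909 dB.
L_p = 90.5 − 45.909 = 44.59 dB.

45 dB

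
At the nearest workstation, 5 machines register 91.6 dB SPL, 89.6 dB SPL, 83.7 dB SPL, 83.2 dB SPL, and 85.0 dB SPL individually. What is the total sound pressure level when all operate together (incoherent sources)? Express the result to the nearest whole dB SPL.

For uncorrelated sources the intensities add, so convert each level to linear form, sum, and take 10·log₁₀ of the total.
Σ 10^(L/10) = 10^(91.6/10) + 10^(89.6/10) + 10^(83.7/10) + 10^(83.2/10) + 10^(85.0/10) = 3.117e+09.
L_total = 10·log₁₀(3.117e+09) = 94.94 dB SPL.

95 dB SPL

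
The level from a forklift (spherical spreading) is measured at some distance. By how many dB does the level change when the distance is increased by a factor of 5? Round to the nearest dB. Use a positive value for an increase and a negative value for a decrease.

-14 dB

A point source loses 6 dB per doubling of distance; generally ΔL = −20·log₁₀(r₂/r₁).
ΔL = −20·log₁₀(5) = -13.98 dB.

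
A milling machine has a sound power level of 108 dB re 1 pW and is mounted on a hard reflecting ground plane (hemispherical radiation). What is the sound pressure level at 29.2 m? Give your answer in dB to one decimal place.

L_p = L_w − 10·log₁₀(2π·r²) with r = 29.2 m.
2π·r² = 5357 m², 10·log₁₀ of that is 37.289 dB.
L_p = 108 − 37.289 = 70.71 dB.

70.7 dB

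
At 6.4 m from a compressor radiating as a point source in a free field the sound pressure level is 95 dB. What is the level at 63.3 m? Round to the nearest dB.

Spherical spreading from a point source gives a 20·log₁₀(r₂/r₁) drop.
L₂ = 95 − 20·log₁₀(63.3/6.4) = 95 − 19.904 = 75.10 dB.

75 dB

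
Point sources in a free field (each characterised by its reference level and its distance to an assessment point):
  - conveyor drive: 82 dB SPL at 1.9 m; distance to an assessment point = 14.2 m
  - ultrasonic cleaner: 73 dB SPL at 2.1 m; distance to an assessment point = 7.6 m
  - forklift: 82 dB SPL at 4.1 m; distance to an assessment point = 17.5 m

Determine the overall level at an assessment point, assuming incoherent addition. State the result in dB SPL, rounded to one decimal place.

First find each source's level at the receiver (point-source: −20·log₁₀(r/r_ref)), then combine on an intensity basis.
conveyor drive: 82 − 20·log₁₀(14.2/1.9) = 82 − 17.47 = 64.53 dB SPL.
ultrasonic cleaner: 73 − 20·log₁₀(7.6/2.1) = 73 − 11.17 = 61.83 dB SPL.
forklift: 82 − 20·log₁₀(17.5/4.1) = 82 − 12.61 = 69.39 dB SPL.
Σ 10^(L/10) = 1.306e+07 → L_total = 10·log₁₀(1.306e+07) = 71.16 dB SPL.

71.2 dB SPL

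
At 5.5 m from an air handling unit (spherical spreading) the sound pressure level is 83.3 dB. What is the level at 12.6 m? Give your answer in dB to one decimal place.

Point-source attenuation: ΔL = 20·log₁₀(r₂/r₁) = 20·log₁₀(12.6/5.5) = 7.200 dB.
L₂ = 83.3 − 20·log₁₀(12.6/5.5) = 83.3 − 7.200 = 76.10 dB.

76.1 dB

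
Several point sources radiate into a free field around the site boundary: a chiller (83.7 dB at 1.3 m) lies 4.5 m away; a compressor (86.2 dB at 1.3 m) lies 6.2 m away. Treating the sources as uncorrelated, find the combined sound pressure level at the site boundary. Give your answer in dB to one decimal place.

75.8 dB

First find each source's level at the receiver (point-source: −20·log₁₀(r/r_ref)), then combine on an intensity basis.
chiller: 83.7 − 20·log₁₀(4.5/1.3) = 83.7 − 10.79 = 72.91 dB.
compressor: 86.2 − 20·log₁₀(6.2/1.3) = 86.2 − 13.57 = 72.63 dB.
Σ 10^(L/10) = 3.789e+07 → L_total = 10·log₁₀(3.789e+07) = 75.79 dB.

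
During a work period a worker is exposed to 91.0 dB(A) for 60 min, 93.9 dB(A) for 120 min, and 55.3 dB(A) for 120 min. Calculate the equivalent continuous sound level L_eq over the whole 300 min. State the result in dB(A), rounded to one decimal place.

90.9 dB(A)

L_eq = 10·log₁₀[(1/T)·Σ tᵢ·10^(Lᵢ/10)] with T = 300 min.
Σ tᵢ·10^(Lᵢ/10) = 60·10^(91.0/10) + 120·10^(93.9/10) + 120·10^(55.3/10) = 3.701e+11.
L_eq = 10·log₁₀(3.701e+11/300) = 90.91 dB(A).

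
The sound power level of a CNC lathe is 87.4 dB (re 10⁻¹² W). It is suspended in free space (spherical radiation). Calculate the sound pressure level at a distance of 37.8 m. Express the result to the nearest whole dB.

45 dB

The power spreads over a sphere of area 4π·r², so L_p = L_w − 10·log₁₀(4π·r²).
4π·r² = 1.796e+04 m², 10·log₁₀ of that is 42.542 dB.
L_p = 87.4 − 42.542 = 44.86 dB.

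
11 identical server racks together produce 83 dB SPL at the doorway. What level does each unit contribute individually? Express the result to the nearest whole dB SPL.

11 equal contributions raise the level by 10·log₁₀ 11 = 10.414 dB, so each unit alone gives 83 − 10.414.

73 dB SPL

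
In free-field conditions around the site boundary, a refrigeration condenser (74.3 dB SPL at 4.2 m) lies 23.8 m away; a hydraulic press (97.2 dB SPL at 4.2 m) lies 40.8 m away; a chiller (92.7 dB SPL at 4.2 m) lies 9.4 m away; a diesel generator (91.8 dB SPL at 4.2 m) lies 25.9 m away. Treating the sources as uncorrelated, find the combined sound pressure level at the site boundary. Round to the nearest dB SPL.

87 dB SPL

Apply inverse-square spreading to bring every level to the receiver, then sum 10^(L/10).
refrigeration condenser: 74.3 − 20·log₁₀(23.8/4.2) = 74.3 − 15.07 = 59.23 dB SPL.
hydraulic press: 97.2 − 20·log₁₀(40.8/4.2) = 97.2 − 19.75 = 77.45 dB SPL.
chiller: 92.7 − 20·log₁₀(9.4/4.2) = 92.7 − 7.00 = 85.70 dB SPL.
diesel generator: 91.8 − 20·log₁₀(25.9/4.2) = 91.8 − 15.80 = 76.00 dB SPL.
Σ 10^(L/10) = 4.680e+08 → L_total = 10·log₁₀(4.680e+08) = 86.70 dB SPL.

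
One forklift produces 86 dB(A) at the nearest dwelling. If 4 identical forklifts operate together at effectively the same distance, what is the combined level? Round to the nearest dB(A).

92 dB(A)

N identical incoherent sources raise the level by 10·log₁₀ N.
L_total = 86 + 10·log₁₀(4) = 86 + 6.021 = 92.02 dB(A).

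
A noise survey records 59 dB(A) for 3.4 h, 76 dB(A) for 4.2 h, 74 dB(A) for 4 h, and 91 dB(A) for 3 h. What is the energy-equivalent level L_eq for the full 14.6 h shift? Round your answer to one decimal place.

84.4 dB(A)

L_eq = 10·log₁₀[(1/T)·Σ tᵢ·10^(Lᵢ/10)] with T = 14.6 h.
Σ tᵢ·10^(Lᵢ/10) = 3.4·10^(59/10) + 4.2·10^(76/10) + 4·10^(74/10) + 3·10^(91/10) = 4.047e+09.
L_eq = 10·log₁₀(4.047e+09/14.6) = 84.43 dB(A).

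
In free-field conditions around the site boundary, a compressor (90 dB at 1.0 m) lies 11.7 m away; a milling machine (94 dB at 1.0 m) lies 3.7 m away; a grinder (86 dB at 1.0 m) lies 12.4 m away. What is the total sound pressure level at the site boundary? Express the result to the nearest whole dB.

First find each source's level at the receiver (point-source: −20·log₁₀(r/r_ref)), then combine on an intensity basis.
compressor: 90 − 20·log₁₀(11.7/1.0) = 90 − 21.36 = 68.64 dB.
milling machine: 94 − 20·log₁₀(3.7/1.0) = 94 − 11.36 = 82.64 dB.
grinder: 86 − 20·log₁₀(12.4/1.0) = 86 − 21.87 = 64.13 dB.
Σ 10^(L/10) = 1.934e+08 → L_total = 10·log₁₀(1.934e+08) = 82.86 dB.

83 dB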